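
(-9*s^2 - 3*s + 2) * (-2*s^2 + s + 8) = 18*s^4 - 3*s^3 - 79*s^2 - 22*s + 16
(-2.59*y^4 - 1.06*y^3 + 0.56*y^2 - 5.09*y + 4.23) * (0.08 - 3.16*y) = 8.1844*y^5 + 3.1424*y^4 - 1.8544*y^3 + 16.1292*y^2 - 13.774*y + 0.3384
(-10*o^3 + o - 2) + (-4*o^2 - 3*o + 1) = -10*o^3 - 4*o^2 - 2*o - 1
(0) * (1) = 0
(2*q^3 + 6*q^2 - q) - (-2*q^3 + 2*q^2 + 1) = 4*q^3 + 4*q^2 - q - 1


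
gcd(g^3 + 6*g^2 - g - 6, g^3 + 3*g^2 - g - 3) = g^2 - 1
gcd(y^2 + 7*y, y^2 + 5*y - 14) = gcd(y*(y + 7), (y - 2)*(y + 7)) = y + 7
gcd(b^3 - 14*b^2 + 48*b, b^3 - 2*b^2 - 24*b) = b^2 - 6*b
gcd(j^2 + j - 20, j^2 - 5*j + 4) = j - 4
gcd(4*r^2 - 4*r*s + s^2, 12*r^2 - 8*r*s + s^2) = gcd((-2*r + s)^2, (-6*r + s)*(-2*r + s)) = 2*r - s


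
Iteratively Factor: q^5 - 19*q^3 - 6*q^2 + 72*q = (q + 3)*(q^4 - 3*q^3 - 10*q^2 + 24*q) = (q - 2)*(q + 3)*(q^3 - q^2 - 12*q) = (q - 4)*(q - 2)*(q + 3)*(q^2 + 3*q) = q*(q - 4)*(q - 2)*(q + 3)*(q + 3)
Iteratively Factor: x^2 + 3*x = (x + 3)*(x)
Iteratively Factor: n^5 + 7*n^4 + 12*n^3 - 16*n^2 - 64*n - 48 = (n + 3)*(n^4 + 4*n^3 - 16*n - 16) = (n + 2)*(n + 3)*(n^3 + 2*n^2 - 4*n - 8) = (n + 2)^2*(n + 3)*(n^2 - 4) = (n + 2)^3*(n + 3)*(n - 2)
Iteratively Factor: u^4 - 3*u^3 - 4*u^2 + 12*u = (u + 2)*(u^3 - 5*u^2 + 6*u) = (u - 2)*(u + 2)*(u^2 - 3*u) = u*(u - 2)*(u + 2)*(u - 3)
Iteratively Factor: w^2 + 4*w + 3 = (w + 1)*(w + 3)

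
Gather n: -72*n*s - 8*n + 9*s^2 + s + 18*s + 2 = n*(-72*s - 8) + 9*s^2 + 19*s + 2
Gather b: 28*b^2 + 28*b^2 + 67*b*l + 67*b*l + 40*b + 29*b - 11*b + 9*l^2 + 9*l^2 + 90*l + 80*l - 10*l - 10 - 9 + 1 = 56*b^2 + b*(134*l + 58) + 18*l^2 + 160*l - 18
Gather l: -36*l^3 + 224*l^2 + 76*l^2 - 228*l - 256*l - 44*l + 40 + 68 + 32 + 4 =-36*l^3 + 300*l^2 - 528*l + 144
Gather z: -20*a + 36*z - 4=-20*a + 36*z - 4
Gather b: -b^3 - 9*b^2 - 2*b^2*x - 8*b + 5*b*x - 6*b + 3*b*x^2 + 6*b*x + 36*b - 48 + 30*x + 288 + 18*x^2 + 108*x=-b^3 + b^2*(-2*x - 9) + b*(3*x^2 + 11*x + 22) + 18*x^2 + 138*x + 240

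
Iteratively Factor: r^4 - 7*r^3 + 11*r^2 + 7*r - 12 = (r + 1)*(r^3 - 8*r^2 + 19*r - 12) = (r - 4)*(r + 1)*(r^2 - 4*r + 3) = (r - 4)*(r - 3)*(r + 1)*(r - 1)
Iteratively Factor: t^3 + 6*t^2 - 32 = (t + 4)*(t^2 + 2*t - 8) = (t + 4)^2*(t - 2)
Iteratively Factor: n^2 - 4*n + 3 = (n - 3)*(n - 1)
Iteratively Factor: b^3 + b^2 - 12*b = (b)*(b^2 + b - 12) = b*(b - 3)*(b + 4)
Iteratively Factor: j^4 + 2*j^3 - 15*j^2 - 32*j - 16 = (j + 1)*(j^3 + j^2 - 16*j - 16) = (j - 4)*(j + 1)*(j^2 + 5*j + 4) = (j - 4)*(j + 1)^2*(j + 4)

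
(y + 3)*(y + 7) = y^2 + 10*y + 21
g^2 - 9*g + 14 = (g - 7)*(g - 2)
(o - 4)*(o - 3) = o^2 - 7*o + 12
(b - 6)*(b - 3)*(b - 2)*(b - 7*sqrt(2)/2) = b^4 - 11*b^3 - 7*sqrt(2)*b^3/2 + 36*b^2 + 77*sqrt(2)*b^2/2 - 126*sqrt(2)*b - 36*b + 126*sqrt(2)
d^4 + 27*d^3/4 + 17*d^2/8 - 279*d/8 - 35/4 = (d - 2)*(d + 1/4)*(d + 7/2)*(d + 5)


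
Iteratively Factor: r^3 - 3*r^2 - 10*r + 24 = (r + 3)*(r^2 - 6*r + 8) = (r - 4)*(r + 3)*(r - 2)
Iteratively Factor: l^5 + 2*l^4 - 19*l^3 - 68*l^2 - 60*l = (l + 3)*(l^4 - l^3 - 16*l^2 - 20*l) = (l + 2)*(l + 3)*(l^3 - 3*l^2 - 10*l) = (l - 5)*(l + 2)*(l + 3)*(l^2 + 2*l) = (l - 5)*(l + 2)^2*(l + 3)*(l)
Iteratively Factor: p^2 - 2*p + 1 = (p - 1)*(p - 1)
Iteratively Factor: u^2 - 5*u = (u - 5)*(u)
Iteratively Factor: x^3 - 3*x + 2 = (x + 2)*(x^2 - 2*x + 1) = (x - 1)*(x + 2)*(x - 1)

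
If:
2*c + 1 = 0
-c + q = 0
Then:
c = -1/2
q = -1/2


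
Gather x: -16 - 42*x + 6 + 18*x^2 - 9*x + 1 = 18*x^2 - 51*x - 9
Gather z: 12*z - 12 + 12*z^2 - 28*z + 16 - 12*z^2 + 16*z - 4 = 0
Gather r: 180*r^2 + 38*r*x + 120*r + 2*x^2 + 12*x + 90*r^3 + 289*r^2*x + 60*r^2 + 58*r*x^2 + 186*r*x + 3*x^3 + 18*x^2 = 90*r^3 + r^2*(289*x + 240) + r*(58*x^2 + 224*x + 120) + 3*x^3 + 20*x^2 + 12*x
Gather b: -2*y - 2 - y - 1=-3*y - 3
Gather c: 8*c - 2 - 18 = 8*c - 20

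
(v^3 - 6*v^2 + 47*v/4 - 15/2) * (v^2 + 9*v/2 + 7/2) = v^5 - 3*v^4/2 - 47*v^3/4 + 195*v^2/8 + 59*v/8 - 105/4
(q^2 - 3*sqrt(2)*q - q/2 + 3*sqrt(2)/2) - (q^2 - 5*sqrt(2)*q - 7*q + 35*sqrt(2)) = 2*sqrt(2)*q + 13*q/2 - 67*sqrt(2)/2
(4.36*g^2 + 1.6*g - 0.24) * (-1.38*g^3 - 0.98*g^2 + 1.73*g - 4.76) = -6.0168*g^5 - 6.4808*g^4 + 6.306*g^3 - 17.7504*g^2 - 8.0312*g + 1.1424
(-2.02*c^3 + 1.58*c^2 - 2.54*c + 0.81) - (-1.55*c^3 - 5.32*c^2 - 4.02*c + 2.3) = -0.47*c^3 + 6.9*c^2 + 1.48*c - 1.49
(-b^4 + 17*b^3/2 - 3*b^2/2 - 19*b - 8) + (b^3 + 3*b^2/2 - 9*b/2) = -b^4 + 19*b^3/2 - 47*b/2 - 8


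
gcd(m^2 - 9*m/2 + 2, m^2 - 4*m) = m - 4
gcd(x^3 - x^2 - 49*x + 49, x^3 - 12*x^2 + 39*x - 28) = x^2 - 8*x + 7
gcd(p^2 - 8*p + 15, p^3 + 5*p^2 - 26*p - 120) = p - 5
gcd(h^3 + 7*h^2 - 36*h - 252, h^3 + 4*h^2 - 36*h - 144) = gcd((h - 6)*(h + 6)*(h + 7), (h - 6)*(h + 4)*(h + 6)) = h^2 - 36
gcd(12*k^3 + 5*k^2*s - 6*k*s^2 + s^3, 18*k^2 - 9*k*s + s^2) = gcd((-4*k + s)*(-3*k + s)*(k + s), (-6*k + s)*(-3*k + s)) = -3*k + s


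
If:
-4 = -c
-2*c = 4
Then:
No Solution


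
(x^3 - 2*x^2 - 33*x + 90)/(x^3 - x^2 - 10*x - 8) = (-x^3 + 2*x^2 + 33*x - 90)/(-x^3 + x^2 + 10*x + 8)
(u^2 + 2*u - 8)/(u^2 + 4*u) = (u - 2)/u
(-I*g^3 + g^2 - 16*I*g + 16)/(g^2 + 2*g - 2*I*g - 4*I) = (-I*g^3 + g^2 - 16*I*g + 16)/(g^2 + 2*g*(1 - I) - 4*I)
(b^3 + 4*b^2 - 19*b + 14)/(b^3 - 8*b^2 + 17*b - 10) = (b + 7)/(b - 5)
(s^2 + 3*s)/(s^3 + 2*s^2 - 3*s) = 1/(s - 1)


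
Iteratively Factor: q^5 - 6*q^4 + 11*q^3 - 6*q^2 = (q)*(q^4 - 6*q^3 + 11*q^2 - 6*q) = q*(q - 3)*(q^3 - 3*q^2 + 2*q) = q*(q - 3)*(q - 2)*(q^2 - q) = q*(q - 3)*(q - 2)*(q - 1)*(q)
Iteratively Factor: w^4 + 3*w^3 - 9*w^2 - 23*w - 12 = (w + 1)*(w^3 + 2*w^2 - 11*w - 12) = (w - 3)*(w + 1)*(w^2 + 5*w + 4) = (w - 3)*(w + 1)*(w + 4)*(w + 1)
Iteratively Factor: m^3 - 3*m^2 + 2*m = (m - 1)*(m^2 - 2*m) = (m - 2)*(m - 1)*(m)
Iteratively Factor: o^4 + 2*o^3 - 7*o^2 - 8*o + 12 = (o + 2)*(o^3 - 7*o + 6) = (o - 2)*(o + 2)*(o^2 + 2*o - 3) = (o - 2)*(o + 2)*(o + 3)*(o - 1)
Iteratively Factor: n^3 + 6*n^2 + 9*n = (n + 3)*(n^2 + 3*n) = n*(n + 3)*(n + 3)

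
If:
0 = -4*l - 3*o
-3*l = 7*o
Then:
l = 0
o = 0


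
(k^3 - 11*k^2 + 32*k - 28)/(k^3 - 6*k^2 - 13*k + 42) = (k - 2)/(k + 3)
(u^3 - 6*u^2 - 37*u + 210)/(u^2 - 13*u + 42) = (u^2 + u - 30)/(u - 6)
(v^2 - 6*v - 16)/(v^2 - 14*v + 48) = (v + 2)/(v - 6)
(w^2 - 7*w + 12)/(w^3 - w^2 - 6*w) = (w - 4)/(w*(w + 2))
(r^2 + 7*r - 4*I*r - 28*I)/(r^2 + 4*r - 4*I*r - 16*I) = (r + 7)/(r + 4)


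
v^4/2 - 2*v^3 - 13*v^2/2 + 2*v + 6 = (v/2 + 1/2)*(v - 6)*(v - 1)*(v + 2)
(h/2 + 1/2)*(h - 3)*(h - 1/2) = h^3/2 - 5*h^2/4 - h + 3/4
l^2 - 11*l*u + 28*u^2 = (l - 7*u)*(l - 4*u)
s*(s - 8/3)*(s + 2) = s^3 - 2*s^2/3 - 16*s/3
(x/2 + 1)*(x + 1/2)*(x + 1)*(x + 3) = x^4/2 + 13*x^3/4 + 7*x^2 + 23*x/4 + 3/2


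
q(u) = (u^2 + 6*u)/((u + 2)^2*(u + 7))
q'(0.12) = 0.17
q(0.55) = 0.07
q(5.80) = 0.09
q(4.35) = 0.10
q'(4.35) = -0.01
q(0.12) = 0.02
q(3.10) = 0.11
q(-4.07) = -0.63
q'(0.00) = 0.21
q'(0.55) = 0.08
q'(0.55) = 0.08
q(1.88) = 0.11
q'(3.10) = -0.01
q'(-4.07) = -0.56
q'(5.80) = -0.01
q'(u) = (2*u + 6)/((u + 2)^2*(u + 7)) - (u^2 + 6*u)/((u + 2)^2*(u + 7)^2) - 2*(u^2 + 6*u)/((u + 2)^3*(u + 7)) = (-u^3 - 10*u^2 - 14*u + 84)/(u^5 + 20*u^4 + 145*u^3 + 470*u^2 + 700*u + 392)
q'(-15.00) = -0.01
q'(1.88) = 0.00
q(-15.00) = -0.10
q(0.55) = 0.07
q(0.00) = 0.00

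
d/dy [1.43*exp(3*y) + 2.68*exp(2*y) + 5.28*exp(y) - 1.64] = (4.29*exp(2*y) + 5.36*exp(y) + 5.28)*exp(y)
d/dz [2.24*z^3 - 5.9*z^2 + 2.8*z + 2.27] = 6.72*z^2 - 11.8*z + 2.8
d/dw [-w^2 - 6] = -2*w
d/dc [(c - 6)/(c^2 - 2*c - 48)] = (c^2 - 2*c - 2*(c - 6)*(c - 1) - 48)/(-c^2 + 2*c + 48)^2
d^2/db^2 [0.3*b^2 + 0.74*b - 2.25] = 0.600000000000000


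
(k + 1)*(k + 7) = k^2 + 8*k + 7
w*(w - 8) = w^2 - 8*w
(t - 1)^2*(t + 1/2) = t^3 - 3*t^2/2 + 1/2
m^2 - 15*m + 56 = (m - 8)*(m - 7)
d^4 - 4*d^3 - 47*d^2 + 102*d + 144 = (d - 8)*(d - 3)*(d + 1)*(d + 6)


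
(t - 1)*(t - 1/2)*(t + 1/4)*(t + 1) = t^4 - t^3/4 - 9*t^2/8 + t/4 + 1/8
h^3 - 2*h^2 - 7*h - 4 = (h - 4)*(h + 1)^2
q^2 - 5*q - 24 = (q - 8)*(q + 3)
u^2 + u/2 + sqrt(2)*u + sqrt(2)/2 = (u + 1/2)*(u + sqrt(2))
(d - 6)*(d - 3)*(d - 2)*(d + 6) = d^4 - 5*d^3 - 30*d^2 + 180*d - 216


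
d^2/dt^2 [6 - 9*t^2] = -18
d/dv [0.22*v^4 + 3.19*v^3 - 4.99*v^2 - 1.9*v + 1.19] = 0.88*v^3 + 9.57*v^2 - 9.98*v - 1.9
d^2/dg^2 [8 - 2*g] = 0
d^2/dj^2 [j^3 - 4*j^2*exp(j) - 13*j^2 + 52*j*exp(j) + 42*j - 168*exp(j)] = -4*j^2*exp(j) + 36*j*exp(j) + 6*j - 72*exp(j) - 26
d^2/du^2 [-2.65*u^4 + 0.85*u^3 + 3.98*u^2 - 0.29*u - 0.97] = -31.8*u^2 + 5.1*u + 7.96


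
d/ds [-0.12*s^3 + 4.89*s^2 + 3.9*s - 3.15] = -0.36*s^2 + 9.78*s + 3.9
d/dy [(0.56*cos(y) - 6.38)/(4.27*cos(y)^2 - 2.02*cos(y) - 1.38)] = (2.3912*cos(y)^2 - 54.4852*cos(y) + 13.6604)*sin(y)/(18.2329*cos(y)^4 - 17.2508*cos(y)^3 - 7.7048*cos(y)^2 + 5.5752*cos(y) + 1.9044)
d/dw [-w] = -1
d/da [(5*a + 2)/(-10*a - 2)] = 5/(2*(5*a + 1)^2)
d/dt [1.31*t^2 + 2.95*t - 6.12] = 2.62*t + 2.95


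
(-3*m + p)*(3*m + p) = -9*m^2 + p^2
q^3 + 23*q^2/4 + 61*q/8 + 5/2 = (q + 1/2)*(q + 5/4)*(q + 4)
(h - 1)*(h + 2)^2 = h^3 + 3*h^2 - 4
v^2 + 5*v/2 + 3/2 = (v + 1)*(v + 3/2)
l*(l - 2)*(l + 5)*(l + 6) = l^4 + 9*l^3 + 8*l^2 - 60*l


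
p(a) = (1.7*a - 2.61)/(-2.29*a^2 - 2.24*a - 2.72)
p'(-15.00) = 0.00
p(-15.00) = 0.06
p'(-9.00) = 0.01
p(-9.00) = 0.11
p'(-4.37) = 0.09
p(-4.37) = 0.27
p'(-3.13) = 0.20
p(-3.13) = 0.44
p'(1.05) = -0.32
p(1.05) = 0.11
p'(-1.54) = 0.78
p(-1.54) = 1.11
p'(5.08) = 0.01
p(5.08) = -0.08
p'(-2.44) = 0.35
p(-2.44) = 0.62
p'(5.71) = 0.01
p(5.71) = -0.08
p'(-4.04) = 0.11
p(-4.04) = 0.31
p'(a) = (1.7*a - 2.61)*(4.58*a + 2.24)/(-2.29*a^2 - 2.24*a - 2.72)^2 + 1.7/(-2.29*a^2 - 2.24*a - 2.72)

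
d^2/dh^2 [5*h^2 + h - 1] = 10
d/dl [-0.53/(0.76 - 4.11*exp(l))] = -2.1783*exp(l)/(4.11*exp(l) - 0.76)^2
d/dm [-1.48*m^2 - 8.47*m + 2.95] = -2.96*m - 8.47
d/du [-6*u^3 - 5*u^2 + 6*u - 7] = -18*u^2 - 10*u + 6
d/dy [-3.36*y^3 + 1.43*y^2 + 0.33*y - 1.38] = -10.08*y^2 + 2.86*y + 0.33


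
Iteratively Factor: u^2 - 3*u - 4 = (u - 4)*(u + 1)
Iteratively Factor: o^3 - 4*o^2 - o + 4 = (o - 4)*(o^2 - 1) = (o - 4)*(o + 1)*(o - 1)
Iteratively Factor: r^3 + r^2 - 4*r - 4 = (r + 2)*(r^2 - r - 2) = (r + 1)*(r + 2)*(r - 2)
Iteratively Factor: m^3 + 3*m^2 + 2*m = (m)*(m^2 + 3*m + 2) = m*(m + 1)*(m + 2)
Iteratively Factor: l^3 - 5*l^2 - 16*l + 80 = (l - 4)*(l^2 - l - 20) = (l - 4)*(l + 4)*(l - 5)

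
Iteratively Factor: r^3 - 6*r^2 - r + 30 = (r - 3)*(r^2 - 3*r - 10) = (r - 5)*(r - 3)*(r + 2)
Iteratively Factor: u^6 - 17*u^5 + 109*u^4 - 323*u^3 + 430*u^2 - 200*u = (u - 5)*(u^5 - 12*u^4 + 49*u^3 - 78*u^2 + 40*u) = u*(u - 5)*(u^4 - 12*u^3 + 49*u^2 - 78*u + 40) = u*(u - 5)*(u - 2)*(u^3 - 10*u^2 + 29*u - 20) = u*(u - 5)*(u - 4)*(u - 2)*(u^2 - 6*u + 5) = u*(u - 5)^2*(u - 4)*(u - 2)*(u - 1)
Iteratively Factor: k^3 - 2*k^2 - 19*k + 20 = (k + 4)*(k^2 - 6*k + 5) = (k - 5)*(k + 4)*(k - 1)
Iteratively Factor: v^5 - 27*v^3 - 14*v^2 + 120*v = (v)*(v^4 - 27*v^2 - 14*v + 120) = v*(v - 5)*(v^3 + 5*v^2 - 2*v - 24) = v*(v - 5)*(v + 4)*(v^2 + v - 6) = v*(v - 5)*(v - 2)*(v + 4)*(v + 3)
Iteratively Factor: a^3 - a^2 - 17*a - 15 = (a - 5)*(a^2 + 4*a + 3) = (a - 5)*(a + 3)*(a + 1)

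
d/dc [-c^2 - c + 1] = -2*c - 1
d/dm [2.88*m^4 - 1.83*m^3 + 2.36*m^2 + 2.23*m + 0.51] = 11.52*m^3 - 5.49*m^2 + 4.72*m + 2.23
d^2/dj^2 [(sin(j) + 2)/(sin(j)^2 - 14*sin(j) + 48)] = (-sin(j)^5 - 22*sin(j)^4 + 374*sin(j)^3 - 668*sin(j)^2 - 4104*sin(j) + 1936)/(sin(j)^2 - 14*sin(j) + 48)^3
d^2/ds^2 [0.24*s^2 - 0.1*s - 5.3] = 0.480000000000000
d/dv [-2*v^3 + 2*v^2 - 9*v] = -6*v^2 + 4*v - 9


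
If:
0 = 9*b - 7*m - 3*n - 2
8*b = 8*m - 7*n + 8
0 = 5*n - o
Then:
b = 73*o/80 - 5/2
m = 87*o/80 - 7/2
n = o/5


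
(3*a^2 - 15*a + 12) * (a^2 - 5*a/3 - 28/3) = 3*a^4 - 20*a^3 + 9*a^2 + 120*a - 112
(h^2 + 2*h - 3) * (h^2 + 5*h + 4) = h^4 + 7*h^3 + 11*h^2 - 7*h - 12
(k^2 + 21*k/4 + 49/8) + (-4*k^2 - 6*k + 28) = -3*k^2 - 3*k/4 + 273/8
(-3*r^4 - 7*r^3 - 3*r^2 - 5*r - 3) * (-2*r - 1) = 6*r^5 + 17*r^4 + 13*r^3 + 13*r^2 + 11*r + 3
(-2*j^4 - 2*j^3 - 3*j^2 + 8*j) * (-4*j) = 8*j^5 + 8*j^4 + 12*j^3 - 32*j^2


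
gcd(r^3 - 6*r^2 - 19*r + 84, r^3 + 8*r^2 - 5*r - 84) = r^2 + r - 12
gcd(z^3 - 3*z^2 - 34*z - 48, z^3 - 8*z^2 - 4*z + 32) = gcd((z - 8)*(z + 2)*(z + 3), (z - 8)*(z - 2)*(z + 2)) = z^2 - 6*z - 16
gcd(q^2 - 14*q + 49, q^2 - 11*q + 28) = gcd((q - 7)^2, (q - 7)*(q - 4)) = q - 7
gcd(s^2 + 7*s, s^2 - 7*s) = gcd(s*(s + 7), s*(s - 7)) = s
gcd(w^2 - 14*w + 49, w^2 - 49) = w - 7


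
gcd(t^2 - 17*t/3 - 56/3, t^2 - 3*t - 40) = t - 8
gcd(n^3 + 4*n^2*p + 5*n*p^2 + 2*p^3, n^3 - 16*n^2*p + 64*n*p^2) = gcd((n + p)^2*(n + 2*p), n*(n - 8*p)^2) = 1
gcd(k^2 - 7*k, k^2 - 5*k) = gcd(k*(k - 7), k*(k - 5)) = k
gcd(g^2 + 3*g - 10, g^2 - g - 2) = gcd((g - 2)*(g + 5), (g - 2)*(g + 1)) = g - 2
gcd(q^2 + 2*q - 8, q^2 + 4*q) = q + 4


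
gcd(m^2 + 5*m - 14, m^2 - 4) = m - 2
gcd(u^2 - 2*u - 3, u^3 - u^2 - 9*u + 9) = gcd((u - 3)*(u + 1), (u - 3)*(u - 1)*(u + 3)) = u - 3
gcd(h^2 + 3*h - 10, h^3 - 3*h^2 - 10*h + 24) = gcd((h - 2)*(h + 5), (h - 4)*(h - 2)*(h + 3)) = h - 2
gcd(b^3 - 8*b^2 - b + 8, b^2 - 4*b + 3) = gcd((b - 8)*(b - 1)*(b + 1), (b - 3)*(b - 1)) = b - 1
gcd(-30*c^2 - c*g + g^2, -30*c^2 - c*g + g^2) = 30*c^2 + c*g - g^2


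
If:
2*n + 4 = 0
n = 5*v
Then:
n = -2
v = -2/5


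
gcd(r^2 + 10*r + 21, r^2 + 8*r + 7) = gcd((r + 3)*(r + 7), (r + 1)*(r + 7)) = r + 7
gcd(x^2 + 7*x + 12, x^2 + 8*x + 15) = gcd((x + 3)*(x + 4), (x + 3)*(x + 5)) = x + 3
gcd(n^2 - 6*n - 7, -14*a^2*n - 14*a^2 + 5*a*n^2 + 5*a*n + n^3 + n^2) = n + 1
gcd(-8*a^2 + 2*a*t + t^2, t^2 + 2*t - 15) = 1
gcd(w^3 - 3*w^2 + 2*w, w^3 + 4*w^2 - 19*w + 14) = w^2 - 3*w + 2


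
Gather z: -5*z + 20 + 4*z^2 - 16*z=4*z^2 - 21*z + 20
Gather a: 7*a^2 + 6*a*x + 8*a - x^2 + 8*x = 7*a^2 + a*(6*x + 8) - x^2 + 8*x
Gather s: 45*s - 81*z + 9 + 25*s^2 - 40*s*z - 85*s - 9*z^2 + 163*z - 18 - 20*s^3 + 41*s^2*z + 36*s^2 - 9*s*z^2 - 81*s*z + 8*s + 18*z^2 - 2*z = -20*s^3 + s^2*(41*z + 61) + s*(-9*z^2 - 121*z - 32) + 9*z^2 + 80*z - 9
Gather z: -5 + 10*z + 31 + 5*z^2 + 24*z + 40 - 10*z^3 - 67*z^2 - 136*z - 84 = -10*z^3 - 62*z^2 - 102*z - 18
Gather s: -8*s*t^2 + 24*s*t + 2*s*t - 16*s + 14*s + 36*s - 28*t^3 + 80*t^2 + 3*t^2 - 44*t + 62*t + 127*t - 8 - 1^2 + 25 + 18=s*(-8*t^2 + 26*t + 34) - 28*t^3 + 83*t^2 + 145*t + 34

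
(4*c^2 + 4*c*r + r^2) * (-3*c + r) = -12*c^3 - 8*c^2*r + c*r^2 + r^3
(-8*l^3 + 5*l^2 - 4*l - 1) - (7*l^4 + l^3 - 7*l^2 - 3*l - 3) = -7*l^4 - 9*l^3 + 12*l^2 - l + 2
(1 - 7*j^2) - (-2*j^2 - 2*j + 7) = -5*j^2 + 2*j - 6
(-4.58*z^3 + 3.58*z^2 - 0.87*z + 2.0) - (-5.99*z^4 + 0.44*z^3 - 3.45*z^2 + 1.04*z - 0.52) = 5.99*z^4 - 5.02*z^3 + 7.03*z^2 - 1.91*z + 2.52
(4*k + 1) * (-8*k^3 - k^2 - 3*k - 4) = -32*k^4 - 12*k^3 - 13*k^2 - 19*k - 4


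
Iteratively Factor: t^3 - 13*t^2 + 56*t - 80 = (t - 4)*(t^2 - 9*t + 20) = (t - 4)^2*(t - 5)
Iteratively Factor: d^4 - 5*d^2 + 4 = (d + 2)*(d^3 - 2*d^2 - d + 2) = (d + 1)*(d + 2)*(d^2 - 3*d + 2) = (d - 1)*(d + 1)*(d + 2)*(d - 2)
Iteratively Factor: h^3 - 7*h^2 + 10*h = (h)*(h^2 - 7*h + 10) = h*(h - 2)*(h - 5)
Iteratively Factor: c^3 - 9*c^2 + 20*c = (c - 5)*(c^2 - 4*c) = c*(c - 5)*(c - 4)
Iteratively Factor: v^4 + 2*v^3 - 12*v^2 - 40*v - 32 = (v + 2)*(v^3 - 12*v - 16) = (v + 2)^2*(v^2 - 2*v - 8) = (v + 2)^3*(v - 4)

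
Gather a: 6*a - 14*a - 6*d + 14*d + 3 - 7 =-8*a + 8*d - 4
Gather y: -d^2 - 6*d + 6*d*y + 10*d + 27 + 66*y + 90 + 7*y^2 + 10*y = -d^2 + 4*d + 7*y^2 + y*(6*d + 76) + 117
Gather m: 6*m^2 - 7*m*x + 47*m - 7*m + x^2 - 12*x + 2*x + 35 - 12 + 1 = 6*m^2 + m*(40 - 7*x) + x^2 - 10*x + 24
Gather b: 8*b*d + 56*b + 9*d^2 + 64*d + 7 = b*(8*d + 56) + 9*d^2 + 64*d + 7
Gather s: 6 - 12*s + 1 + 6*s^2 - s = 6*s^2 - 13*s + 7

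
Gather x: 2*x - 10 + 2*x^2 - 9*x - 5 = 2*x^2 - 7*x - 15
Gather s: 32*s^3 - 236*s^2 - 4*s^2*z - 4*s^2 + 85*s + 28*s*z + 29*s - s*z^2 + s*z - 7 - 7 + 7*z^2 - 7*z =32*s^3 + s^2*(-4*z - 240) + s*(-z^2 + 29*z + 114) + 7*z^2 - 7*z - 14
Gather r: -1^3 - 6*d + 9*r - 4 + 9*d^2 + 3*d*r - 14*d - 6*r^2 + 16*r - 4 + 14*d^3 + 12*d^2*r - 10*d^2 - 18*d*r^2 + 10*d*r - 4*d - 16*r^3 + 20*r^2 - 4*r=14*d^3 - d^2 - 24*d - 16*r^3 + r^2*(14 - 18*d) + r*(12*d^2 + 13*d + 21) - 9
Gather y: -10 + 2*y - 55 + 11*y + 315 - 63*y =250 - 50*y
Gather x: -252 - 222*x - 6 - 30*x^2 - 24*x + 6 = -30*x^2 - 246*x - 252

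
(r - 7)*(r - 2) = r^2 - 9*r + 14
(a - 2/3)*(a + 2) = a^2 + 4*a/3 - 4/3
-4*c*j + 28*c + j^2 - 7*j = (-4*c + j)*(j - 7)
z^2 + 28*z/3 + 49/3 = (z + 7/3)*(z + 7)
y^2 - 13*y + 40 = (y - 8)*(y - 5)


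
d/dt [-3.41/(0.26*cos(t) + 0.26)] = -13.1153846153846*sin(t)/(cos(t) + 1)^2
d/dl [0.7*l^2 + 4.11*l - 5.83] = 1.4*l + 4.11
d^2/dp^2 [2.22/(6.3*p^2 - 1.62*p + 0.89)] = (-176.2236*p^2 + 45.31464*p + 2.22*(12.6*p - 1.62)*(25.2*p - 3.24) - 24.89508)/(6.3*p^2 - 1.62*p + 0.89)^3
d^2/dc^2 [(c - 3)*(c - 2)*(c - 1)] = 6*c - 12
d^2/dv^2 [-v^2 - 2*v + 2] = -2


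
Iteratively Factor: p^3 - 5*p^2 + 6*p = (p - 2)*(p^2 - 3*p) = p*(p - 2)*(p - 3)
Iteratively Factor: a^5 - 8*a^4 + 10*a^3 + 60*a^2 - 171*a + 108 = (a - 3)*(a^4 - 5*a^3 - 5*a^2 + 45*a - 36) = (a - 4)*(a - 3)*(a^3 - a^2 - 9*a + 9) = (a - 4)*(a - 3)^2*(a^2 + 2*a - 3) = (a - 4)*(a - 3)^2*(a - 1)*(a + 3)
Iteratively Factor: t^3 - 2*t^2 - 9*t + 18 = (t - 3)*(t^2 + t - 6) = (t - 3)*(t - 2)*(t + 3)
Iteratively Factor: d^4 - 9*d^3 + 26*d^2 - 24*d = (d - 2)*(d^3 - 7*d^2 + 12*d) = (d - 4)*(d - 2)*(d^2 - 3*d) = d*(d - 4)*(d - 2)*(d - 3)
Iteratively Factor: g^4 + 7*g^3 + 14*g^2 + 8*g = (g + 4)*(g^3 + 3*g^2 + 2*g) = (g + 1)*(g + 4)*(g^2 + 2*g) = g*(g + 1)*(g + 4)*(g + 2)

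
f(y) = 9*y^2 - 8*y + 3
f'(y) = 18*y - 8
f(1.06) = 4.63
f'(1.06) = 11.08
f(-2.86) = 99.50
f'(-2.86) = -59.48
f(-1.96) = 53.25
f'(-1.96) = -43.28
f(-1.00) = 20.00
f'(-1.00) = -26.00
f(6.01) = 280.00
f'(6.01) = 100.18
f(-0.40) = 7.64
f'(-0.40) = -15.20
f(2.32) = 32.88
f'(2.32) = 33.76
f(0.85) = 2.70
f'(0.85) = 7.30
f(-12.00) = 1395.00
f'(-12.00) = -224.00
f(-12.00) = 1395.00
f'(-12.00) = -224.00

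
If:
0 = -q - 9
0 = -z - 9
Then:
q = -9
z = -9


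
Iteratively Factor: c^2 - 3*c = (c)*(c - 3)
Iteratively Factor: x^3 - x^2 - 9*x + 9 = (x - 1)*(x^2 - 9) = (x - 3)*(x - 1)*(x + 3)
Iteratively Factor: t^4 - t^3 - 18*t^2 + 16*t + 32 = (t - 4)*(t^3 + 3*t^2 - 6*t - 8) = (t - 4)*(t + 4)*(t^2 - t - 2) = (t - 4)*(t + 1)*(t + 4)*(t - 2)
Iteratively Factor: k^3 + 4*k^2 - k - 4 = (k + 4)*(k^2 - 1) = (k + 1)*(k + 4)*(k - 1)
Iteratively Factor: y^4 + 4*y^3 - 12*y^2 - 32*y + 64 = (y - 2)*(y^3 + 6*y^2 - 32) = (y - 2)*(y + 4)*(y^2 + 2*y - 8) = (y - 2)^2*(y + 4)*(y + 4)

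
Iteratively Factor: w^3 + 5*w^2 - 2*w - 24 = (w - 2)*(w^2 + 7*w + 12) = (w - 2)*(w + 4)*(w + 3)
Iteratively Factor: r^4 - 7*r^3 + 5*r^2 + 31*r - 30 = (r + 2)*(r^3 - 9*r^2 + 23*r - 15) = (r - 3)*(r + 2)*(r^2 - 6*r + 5) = (r - 5)*(r - 3)*(r + 2)*(r - 1)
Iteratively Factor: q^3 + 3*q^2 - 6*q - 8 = (q - 2)*(q^2 + 5*q + 4) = (q - 2)*(q + 1)*(q + 4)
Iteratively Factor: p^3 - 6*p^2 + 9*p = (p)*(p^2 - 6*p + 9) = p*(p - 3)*(p - 3)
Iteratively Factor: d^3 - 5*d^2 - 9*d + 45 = (d - 5)*(d^2 - 9) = (d - 5)*(d - 3)*(d + 3)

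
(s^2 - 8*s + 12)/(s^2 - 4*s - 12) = (s - 2)/(s + 2)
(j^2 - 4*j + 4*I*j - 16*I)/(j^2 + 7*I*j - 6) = (j^2 + 4*j*(-1 + I) - 16*I)/(j^2 + 7*I*j - 6)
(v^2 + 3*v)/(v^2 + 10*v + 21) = v/(v + 7)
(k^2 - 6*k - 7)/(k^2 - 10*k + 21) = (k + 1)/(k - 3)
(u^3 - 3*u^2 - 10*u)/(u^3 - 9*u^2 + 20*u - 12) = u*(u^2 - 3*u - 10)/(u^3 - 9*u^2 + 20*u - 12)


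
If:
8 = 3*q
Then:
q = 8/3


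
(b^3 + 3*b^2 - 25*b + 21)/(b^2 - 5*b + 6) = (b^2 + 6*b - 7)/(b - 2)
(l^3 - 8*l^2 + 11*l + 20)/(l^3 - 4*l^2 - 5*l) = (l - 4)/l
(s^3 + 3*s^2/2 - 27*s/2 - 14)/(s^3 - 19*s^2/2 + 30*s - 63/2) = (s^2 + 5*s + 4)/(s^2 - 6*s + 9)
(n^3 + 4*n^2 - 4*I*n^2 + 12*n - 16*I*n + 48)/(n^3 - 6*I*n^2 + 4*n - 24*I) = (n + 4)/(n - 2*I)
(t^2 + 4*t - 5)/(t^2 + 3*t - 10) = (t - 1)/(t - 2)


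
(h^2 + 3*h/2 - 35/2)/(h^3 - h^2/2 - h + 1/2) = (2*h^2 + 3*h - 35)/(2*h^3 - h^2 - 2*h + 1)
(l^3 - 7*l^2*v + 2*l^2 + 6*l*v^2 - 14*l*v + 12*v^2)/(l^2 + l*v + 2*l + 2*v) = (l^2 - 7*l*v + 6*v^2)/(l + v)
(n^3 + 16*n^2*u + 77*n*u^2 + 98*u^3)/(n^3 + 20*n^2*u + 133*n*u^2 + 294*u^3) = (n + 2*u)/(n + 6*u)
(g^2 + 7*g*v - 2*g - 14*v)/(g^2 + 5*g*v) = (g^2 + 7*g*v - 2*g - 14*v)/(g*(g + 5*v))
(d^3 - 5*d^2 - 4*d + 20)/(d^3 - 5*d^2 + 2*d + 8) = (d^2 - 3*d - 10)/(d^2 - 3*d - 4)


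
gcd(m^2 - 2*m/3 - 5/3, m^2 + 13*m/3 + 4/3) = 1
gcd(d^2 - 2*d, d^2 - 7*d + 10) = d - 2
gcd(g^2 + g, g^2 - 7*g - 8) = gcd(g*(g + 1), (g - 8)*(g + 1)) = g + 1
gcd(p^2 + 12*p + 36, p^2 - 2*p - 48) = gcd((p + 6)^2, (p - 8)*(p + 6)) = p + 6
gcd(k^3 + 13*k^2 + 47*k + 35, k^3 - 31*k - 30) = k^2 + 6*k + 5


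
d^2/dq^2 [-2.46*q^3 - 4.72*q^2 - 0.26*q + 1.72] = -14.76*q - 9.44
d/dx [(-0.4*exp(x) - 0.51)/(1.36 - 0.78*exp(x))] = -0.9418*exp(x)/(0.78*exp(x) - 1.36)^2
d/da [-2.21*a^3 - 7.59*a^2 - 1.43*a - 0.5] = -6.63*a^2 - 15.18*a - 1.43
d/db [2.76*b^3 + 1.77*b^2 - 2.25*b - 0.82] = 8.28*b^2 + 3.54*b - 2.25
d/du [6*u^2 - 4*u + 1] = 12*u - 4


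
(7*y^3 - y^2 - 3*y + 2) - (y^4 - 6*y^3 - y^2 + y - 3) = -y^4 + 13*y^3 - 4*y + 5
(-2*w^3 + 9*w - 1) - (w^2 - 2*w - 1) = -2*w^3 - w^2 + 11*w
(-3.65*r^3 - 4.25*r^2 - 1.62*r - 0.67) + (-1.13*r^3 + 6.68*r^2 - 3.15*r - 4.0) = -4.78*r^3 + 2.43*r^2 - 4.77*r - 4.67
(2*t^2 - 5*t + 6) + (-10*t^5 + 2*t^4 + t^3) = -10*t^5 + 2*t^4 + t^3 + 2*t^2 - 5*t + 6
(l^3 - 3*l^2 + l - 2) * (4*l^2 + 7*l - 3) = 4*l^5 - 5*l^4 - 20*l^3 + 8*l^2 - 17*l + 6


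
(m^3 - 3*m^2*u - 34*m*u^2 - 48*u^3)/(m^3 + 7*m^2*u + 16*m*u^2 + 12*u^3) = (m - 8*u)/(m + 2*u)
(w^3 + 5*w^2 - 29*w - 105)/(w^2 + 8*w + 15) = (w^2 + 2*w - 35)/(w + 5)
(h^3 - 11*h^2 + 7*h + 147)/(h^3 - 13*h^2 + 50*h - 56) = (h^2 - 4*h - 21)/(h^2 - 6*h + 8)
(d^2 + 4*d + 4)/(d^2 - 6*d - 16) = (d + 2)/(d - 8)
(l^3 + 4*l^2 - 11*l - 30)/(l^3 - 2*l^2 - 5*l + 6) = (l + 5)/(l - 1)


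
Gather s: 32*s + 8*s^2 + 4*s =8*s^2 + 36*s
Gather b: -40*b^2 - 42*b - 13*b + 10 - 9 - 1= -40*b^2 - 55*b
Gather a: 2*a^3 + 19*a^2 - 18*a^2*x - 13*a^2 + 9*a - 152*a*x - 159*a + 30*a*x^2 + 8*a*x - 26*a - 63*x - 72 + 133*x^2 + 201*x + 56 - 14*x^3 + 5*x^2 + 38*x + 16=2*a^3 + a^2*(6 - 18*x) + a*(30*x^2 - 144*x - 176) - 14*x^3 + 138*x^2 + 176*x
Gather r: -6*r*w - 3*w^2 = -6*r*w - 3*w^2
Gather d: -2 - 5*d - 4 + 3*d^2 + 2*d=3*d^2 - 3*d - 6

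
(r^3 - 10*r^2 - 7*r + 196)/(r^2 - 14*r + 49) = r + 4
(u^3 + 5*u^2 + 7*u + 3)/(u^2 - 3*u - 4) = (u^2 + 4*u + 3)/(u - 4)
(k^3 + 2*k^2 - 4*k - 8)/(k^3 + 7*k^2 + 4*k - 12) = (k^2 - 4)/(k^2 + 5*k - 6)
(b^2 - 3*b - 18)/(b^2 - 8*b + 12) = (b + 3)/(b - 2)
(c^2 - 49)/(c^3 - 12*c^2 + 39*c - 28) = (c + 7)/(c^2 - 5*c + 4)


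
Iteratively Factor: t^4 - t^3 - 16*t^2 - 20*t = (t + 2)*(t^3 - 3*t^2 - 10*t) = (t + 2)^2*(t^2 - 5*t) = (t - 5)*(t + 2)^2*(t)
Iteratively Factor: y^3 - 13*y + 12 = (y - 1)*(y^2 + y - 12) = (y - 3)*(y - 1)*(y + 4)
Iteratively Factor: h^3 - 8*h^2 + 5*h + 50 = (h - 5)*(h^2 - 3*h - 10) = (h - 5)*(h + 2)*(h - 5)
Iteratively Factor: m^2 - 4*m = (m)*(m - 4)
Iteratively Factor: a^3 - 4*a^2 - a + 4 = (a - 1)*(a^2 - 3*a - 4) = (a - 1)*(a + 1)*(a - 4)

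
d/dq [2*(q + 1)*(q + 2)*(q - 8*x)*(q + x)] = 8*q^3 - 42*q^2*x + 18*q^2 - 32*q*x^2 - 84*q*x + 8*q - 48*x^2 - 28*x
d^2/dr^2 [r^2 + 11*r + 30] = 2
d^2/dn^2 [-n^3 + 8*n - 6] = -6*n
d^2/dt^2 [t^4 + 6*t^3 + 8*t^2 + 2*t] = 12*t^2 + 36*t + 16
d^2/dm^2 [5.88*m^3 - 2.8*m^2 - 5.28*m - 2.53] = 35.28*m - 5.6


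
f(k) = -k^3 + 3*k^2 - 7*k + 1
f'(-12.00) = -511.00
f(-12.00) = 2245.00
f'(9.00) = -196.00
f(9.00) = -548.00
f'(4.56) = -42.02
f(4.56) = -63.36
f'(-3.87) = -75.15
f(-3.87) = 130.98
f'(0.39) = -5.12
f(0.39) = -1.33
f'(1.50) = -4.75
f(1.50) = -6.12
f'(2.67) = -12.37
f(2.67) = -15.34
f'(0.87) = -4.05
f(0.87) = -3.48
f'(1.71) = -5.51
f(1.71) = -7.20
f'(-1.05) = -16.61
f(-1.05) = 12.82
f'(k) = -3*k^2 + 6*k - 7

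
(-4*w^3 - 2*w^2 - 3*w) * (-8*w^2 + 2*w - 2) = 32*w^5 + 8*w^4 + 28*w^3 - 2*w^2 + 6*w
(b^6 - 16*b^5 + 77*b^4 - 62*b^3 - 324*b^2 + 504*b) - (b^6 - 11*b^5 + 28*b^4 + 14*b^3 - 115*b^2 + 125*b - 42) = -5*b^5 + 49*b^4 - 76*b^3 - 209*b^2 + 379*b + 42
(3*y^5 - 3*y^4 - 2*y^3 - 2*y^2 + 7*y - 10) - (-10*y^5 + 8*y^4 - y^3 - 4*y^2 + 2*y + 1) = 13*y^5 - 11*y^4 - y^3 + 2*y^2 + 5*y - 11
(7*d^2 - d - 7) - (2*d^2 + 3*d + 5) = 5*d^2 - 4*d - 12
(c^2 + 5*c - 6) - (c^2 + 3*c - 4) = 2*c - 2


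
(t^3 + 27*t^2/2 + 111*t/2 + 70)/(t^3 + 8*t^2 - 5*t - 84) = (t + 5/2)/(t - 3)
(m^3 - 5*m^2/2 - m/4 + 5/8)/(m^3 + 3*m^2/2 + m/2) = (m^2 - 3*m + 5/4)/(m*(m + 1))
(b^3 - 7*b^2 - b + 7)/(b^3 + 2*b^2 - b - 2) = (b - 7)/(b + 2)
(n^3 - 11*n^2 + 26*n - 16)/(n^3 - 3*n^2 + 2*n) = (n - 8)/n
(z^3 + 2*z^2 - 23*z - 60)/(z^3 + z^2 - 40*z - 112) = (z^2 - 2*z - 15)/(z^2 - 3*z - 28)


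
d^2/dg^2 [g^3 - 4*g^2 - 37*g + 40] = 6*g - 8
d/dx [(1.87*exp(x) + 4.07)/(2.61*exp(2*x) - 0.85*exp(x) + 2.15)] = (-4.8807*exp(2*x) - 21.2454*exp(x) + 7.48)*exp(x)/(6.8121*exp(4*x) - 4.437*exp(3*x) + 11.9455*exp(2*x) - 3.655*exp(x) + 4.6225)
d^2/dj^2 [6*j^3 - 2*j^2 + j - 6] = 36*j - 4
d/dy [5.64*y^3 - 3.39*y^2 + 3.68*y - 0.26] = 16.92*y^2 - 6.78*y + 3.68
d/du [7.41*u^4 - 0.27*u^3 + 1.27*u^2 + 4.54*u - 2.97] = 29.64*u^3 - 0.81*u^2 + 2.54*u + 4.54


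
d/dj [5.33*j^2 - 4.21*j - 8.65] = 10.66*j - 4.21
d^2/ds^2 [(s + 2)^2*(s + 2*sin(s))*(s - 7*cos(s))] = 7*(s + 2)^2*(s + 2*sin(s))*cos(s) - 2*(s + 2)^2*(s - 7*cos(s))*sin(s) + 2*(s + 2)^2*(7*sin(s) + 1)*(2*cos(s) + 1) + 2*(s + 2*sin(s))*(s - 7*cos(s)) + (s + 2*sin(s))*(4*s + 8)*(7*sin(s) + 1) + (s - 7*cos(s))*(4*s + 8)*(2*cos(s) + 1)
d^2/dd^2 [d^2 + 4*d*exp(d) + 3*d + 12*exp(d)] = 4*d*exp(d) + 20*exp(d) + 2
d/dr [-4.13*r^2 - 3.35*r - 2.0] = -8.26*r - 3.35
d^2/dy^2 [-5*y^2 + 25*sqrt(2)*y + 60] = -10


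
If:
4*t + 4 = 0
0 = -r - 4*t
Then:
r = 4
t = -1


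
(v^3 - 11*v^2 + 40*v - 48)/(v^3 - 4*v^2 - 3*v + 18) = (v^2 - 8*v + 16)/(v^2 - v - 6)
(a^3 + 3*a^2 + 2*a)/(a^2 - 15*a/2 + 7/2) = 2*a*(a^2 + 3*a + 2)/(2*a^2 - 15*a + 7)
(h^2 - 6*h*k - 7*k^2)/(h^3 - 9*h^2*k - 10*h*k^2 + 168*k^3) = (h + k)/(h^2 - 2*h*k - 24*k^2)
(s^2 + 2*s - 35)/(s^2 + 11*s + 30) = (s^2 + 2*s - 35)/(s^2 + 11*s + 30)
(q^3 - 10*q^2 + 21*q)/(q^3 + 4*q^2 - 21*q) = (q - 7)/(q + 7)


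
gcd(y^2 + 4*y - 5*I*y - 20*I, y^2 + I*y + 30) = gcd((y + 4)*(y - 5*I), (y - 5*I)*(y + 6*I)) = y - 5*I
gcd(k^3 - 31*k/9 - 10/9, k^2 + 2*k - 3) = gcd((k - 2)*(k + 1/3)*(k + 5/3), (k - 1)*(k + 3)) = 1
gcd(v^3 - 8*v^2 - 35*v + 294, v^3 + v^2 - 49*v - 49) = v - 7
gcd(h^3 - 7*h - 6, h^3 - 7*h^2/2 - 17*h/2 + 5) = h + 2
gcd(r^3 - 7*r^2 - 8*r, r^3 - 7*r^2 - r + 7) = r + 1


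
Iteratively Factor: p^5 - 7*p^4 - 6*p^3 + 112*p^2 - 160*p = (p + 4)*(p^4 - 11*p^3 + 38*p^2 - 40*p) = (p - 4)*(p + 4)*(p^3 - 7*p^2 + 10*p) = p*(p - 4)*(p + 4)*(p^2 - 7*p + 10) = p*(p - 5)*(p - 4)*(p + 4)*(p - 2)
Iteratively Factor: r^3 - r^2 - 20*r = (r - 5)*(r^2 + 4*r) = (r - 5)*(r + 4)*(r)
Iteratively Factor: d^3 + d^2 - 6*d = (d)*(d^2 + d - 6) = d*(d + 3)*(d - 2)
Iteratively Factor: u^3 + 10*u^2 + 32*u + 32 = (u + 4)*(u^2 + 6*u + 8) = (u + 4)^2*(u + 2)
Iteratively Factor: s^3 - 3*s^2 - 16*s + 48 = (s - 4)*(s^2 + s - 12) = (s - 4)*(s - 3)*(s + 4)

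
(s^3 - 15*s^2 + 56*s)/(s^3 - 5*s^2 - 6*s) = (-s^2 + 15*s - 56)/(-s^2 + 5*s + 6)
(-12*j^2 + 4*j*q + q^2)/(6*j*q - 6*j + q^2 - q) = (-2*j + q)/(q - 1)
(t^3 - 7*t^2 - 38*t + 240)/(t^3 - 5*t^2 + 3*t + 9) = (t^3 - 7*t^2 - 38*t + 240)/(t^3 - 5*t^2 + 3*t + 9)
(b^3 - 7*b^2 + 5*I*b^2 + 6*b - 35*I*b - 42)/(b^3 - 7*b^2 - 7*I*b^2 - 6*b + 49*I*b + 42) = (b + 6*I)/(b - 6*I)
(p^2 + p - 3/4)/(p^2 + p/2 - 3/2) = (p - 1/2)/(p - 1)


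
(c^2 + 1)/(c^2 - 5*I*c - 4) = (c + I)/(c - 4*I)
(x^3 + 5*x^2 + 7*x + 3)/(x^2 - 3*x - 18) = (x^2 + 2*x + 1)/(x - 6)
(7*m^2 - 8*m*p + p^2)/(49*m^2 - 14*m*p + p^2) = (-m + p)/(-7*m + p)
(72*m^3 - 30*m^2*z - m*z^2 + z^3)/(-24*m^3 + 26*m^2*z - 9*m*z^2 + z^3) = (6*m + z)/(-2*m + z)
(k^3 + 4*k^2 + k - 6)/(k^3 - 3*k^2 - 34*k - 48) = (k - 1)/(k - 8)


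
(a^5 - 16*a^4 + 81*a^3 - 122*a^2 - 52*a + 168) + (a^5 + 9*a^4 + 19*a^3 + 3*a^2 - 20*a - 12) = 2*a^5 - 7*a^4 + 100*a^3 - 119*a^2 - 72*a + 156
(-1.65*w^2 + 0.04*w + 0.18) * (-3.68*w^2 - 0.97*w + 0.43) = 6.072*w^4 + 1.4533*w^3 - 1.4107*w^2 - 0.1574*w + 0.0774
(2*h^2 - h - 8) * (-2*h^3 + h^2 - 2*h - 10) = -4*h^5 + 4*h^4 + 11*h^3 - 26*h^2 + 26*h + 80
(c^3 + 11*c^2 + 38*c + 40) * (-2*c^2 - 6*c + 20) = -2*c^5 - 28*c^4 - 122*c^3 - 88*c^2 + 520*c + 800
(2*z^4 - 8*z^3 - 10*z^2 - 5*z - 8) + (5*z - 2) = 2*z^4 - 8*z^3 - 10*z^2 - 10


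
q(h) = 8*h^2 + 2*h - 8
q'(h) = 16*h + 2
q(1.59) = 15.40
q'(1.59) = 27.44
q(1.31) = 8.35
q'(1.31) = 22.96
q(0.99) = 1.82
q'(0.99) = 17.84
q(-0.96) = -2.55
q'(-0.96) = -13.36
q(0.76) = -1.86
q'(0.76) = 14.16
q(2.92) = 66.05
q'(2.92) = 48.72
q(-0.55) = -6.68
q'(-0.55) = -6.80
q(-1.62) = 9.76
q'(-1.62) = -23.92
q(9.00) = 658.00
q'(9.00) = 146.00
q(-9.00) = 622.00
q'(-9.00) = -142.00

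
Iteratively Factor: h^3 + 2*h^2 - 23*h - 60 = (h + 3)*(h^2 - h - 20) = (h + 3)*(h + 4)*(h - 5)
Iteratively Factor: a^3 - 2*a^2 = (a - 2)*(a^2) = a*(a - 2)*(a)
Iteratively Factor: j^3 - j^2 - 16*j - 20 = (j + 2)*(j^2 - 3*j - 10) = (j + 2)^2*(j - 5)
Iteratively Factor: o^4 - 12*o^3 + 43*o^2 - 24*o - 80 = (o - 5)*(o^3 - 7*o^2 + 8*o + 16) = (o - 5)*(o + 1)*(o^2 - 8*o + 16) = (o - 5)*(o - 4)*(o + 1)*(o - 4)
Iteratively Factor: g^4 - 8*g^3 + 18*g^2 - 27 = (g - 3)*(g^3 - 5*g^2 + 3*g + 9) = (g - 3)*(g + 1)*(g^2 - 6*g + 9) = (g - 3)^2*(g + 1)*(g - 3)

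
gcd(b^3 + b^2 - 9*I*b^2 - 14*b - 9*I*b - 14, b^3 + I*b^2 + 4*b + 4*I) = b - 2*I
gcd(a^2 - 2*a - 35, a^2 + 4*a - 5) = a + 5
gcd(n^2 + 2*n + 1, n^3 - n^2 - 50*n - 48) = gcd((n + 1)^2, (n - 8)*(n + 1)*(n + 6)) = n + 1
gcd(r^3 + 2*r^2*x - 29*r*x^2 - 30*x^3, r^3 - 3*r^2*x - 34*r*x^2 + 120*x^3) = -r^2 - r*x + 30*x^2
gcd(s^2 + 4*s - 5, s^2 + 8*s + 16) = 1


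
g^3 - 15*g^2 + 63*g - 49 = (g - 7)^2*(g - 1)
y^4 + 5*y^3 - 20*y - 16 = (y - 2)*(y + 1)*(y + 2)*(y + 4)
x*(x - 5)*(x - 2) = x^3 - 7*x^2 + 10*x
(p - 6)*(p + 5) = p^2 - p - 30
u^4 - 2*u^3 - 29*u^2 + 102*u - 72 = (u - 4)*(u - 3)*(u - 1)*(u + 6)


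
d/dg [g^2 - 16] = 2*g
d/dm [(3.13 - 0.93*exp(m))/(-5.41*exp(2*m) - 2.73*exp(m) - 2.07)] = (-5.0313*exp(2*m) + 33.8666*exp(m) + 10.47)*exp(m)/(29.2681*exp(4*m) + 29.5386*exp(3*m) + 29.8503*exp(2*m) + 11.3022*exp(m) + 4.2849)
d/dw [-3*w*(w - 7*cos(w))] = -21*w*sin(w) - 6*w + 21*cos(w)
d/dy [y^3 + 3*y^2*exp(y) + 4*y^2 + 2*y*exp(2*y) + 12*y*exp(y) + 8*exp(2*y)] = 3*y^2*exp(y) + 3*y^2 + 4*y*exp(2*y) + 18*y*exp(y) + 8*y + 18*exp(2*y) + 12*exp(y)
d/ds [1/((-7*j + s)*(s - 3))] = ((-7*j + s)*(s - 3) + (7*j - s)^2)/((7*j - s)^3*(s - 3)^2)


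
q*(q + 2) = q^2 + 2*q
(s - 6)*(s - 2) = s^2 - 8*s + 12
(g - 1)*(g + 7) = g^2 + 6*g - 7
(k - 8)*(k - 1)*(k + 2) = k^3 - 7*k^2 - 10*k + 16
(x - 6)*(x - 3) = x^2 - 9*x + 18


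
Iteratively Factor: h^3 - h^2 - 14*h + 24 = (h + 4)*(h^2 - 5*h + 6) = (h - 2)*(h + 4)*(h - 3)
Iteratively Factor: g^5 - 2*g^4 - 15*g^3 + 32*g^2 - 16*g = (g - 1)*(g^4 - g^3 - 16*g^2 + 16*g) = g*(g - 1)*(g^3 - g^2 - 16*g + 16) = g*(g - 4)*(g - 1)*(g^2 + 3*g - 4) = g*(g - 4)*(g - 1)^2*(g + 4)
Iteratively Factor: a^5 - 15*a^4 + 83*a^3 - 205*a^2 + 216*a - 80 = (a - 5)*(a^4 - 10*a^3 + 33*a^2 - 40*a + 16) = (a - 5)*(a - 1)*(a^3 - 9*a^2 + 24*a - 16) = (a - 5)*(a - 4)*(a - 1)*(a^2 - 5*a + 4) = (a - 5)*(a - 4)*(a - 1)^2*(a - 4)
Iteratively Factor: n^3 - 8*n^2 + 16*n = (n - 4)*(n^2 - 4*n) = (n - 4)^2*(n)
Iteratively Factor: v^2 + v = (v)*(v + 1)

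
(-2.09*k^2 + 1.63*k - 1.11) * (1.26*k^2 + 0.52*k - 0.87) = -2.6334*k^4 + 0.967*k^3 + 1.2673*k^2 - 1.9953*k + 0.9657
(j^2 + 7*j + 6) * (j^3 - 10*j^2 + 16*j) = j^5 - 3*j^4 - 48*j^3 + 52*j^2 + 96*j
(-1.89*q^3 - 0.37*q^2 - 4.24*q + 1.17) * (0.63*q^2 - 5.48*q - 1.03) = -1.1907*q^5 + 10.1241*q^4 + 1.3031*q^3 + 24.3534*q^2 - 2.0444*q - 1.2051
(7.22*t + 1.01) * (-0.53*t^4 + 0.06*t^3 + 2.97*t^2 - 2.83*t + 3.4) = -3.8266*t^5 - 0.1021*t^4 + 21.504*t^3 - 17.4329*t^2 + 21.6897*t + 3.434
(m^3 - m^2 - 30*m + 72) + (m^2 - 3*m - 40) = m^3 - 33*m + 32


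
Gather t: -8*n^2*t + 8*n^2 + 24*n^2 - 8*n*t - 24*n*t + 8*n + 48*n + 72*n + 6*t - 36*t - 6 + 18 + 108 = 32*n^2 + 128*n + t*(-8*n^2 - 32*n - 30) + 120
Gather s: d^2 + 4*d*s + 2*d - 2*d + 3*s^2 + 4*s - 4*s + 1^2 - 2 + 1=d^2 + 4*d*s + 3*s^2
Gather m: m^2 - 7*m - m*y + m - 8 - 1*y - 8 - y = m^2 + m*(-y - 6) - 2*y - 16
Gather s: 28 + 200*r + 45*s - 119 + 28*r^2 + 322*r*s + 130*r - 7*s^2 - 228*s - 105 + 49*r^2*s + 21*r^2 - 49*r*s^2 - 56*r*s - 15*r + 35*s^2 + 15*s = 49*r^2 + 315*r + s^2*(28 - 49*r) + s*(49*r^2 + 266*r - 168) - 196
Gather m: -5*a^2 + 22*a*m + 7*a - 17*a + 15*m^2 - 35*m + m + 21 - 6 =-5*a^2 - 10*a + 15*m^2 + m*(22*a - 34) + 15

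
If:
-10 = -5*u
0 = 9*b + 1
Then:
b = -1/9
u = 2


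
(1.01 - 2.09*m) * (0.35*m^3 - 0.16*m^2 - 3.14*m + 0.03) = -0.7315*m^4 + 0.6879*m^3 + 6.401*m^2 - 3.2341*m + 0.0303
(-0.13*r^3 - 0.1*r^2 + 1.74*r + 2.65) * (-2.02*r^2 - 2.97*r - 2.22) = 0.2626*r^5 + 0.5881*r^4 - 2.9292*r^3 - 10.2988*r^2 - 11.7333*r - 5.883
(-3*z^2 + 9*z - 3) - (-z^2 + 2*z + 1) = -2*z^2 + 7*z - 4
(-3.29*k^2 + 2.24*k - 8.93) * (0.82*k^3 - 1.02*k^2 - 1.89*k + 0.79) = -2.6978*k^5 + 5.1926*k^4 - 3.3893*k^3 + 2.2759*k^2 + 18.6473*k - 7.0547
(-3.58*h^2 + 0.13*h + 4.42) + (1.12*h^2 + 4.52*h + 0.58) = -2.46*h^2 + 4.65*h + 5.0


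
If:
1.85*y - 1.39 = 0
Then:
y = 0.75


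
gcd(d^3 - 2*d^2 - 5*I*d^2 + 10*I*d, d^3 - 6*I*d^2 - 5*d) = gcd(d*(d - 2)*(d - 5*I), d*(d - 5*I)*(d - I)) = d^2 - 5*I*d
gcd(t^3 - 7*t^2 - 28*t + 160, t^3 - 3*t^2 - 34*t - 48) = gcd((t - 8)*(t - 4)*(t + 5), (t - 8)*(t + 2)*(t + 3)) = t - 8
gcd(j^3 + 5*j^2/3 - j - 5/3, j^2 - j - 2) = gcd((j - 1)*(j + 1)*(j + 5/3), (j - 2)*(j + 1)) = j + 1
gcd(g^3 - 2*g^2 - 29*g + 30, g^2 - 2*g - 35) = g + 5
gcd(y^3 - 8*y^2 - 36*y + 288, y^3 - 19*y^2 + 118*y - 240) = y^2 - 14*y + 48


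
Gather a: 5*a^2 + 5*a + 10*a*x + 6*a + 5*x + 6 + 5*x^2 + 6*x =5*a^2 + a*(10*x + 11) + 5*x^2 + 11*x + 6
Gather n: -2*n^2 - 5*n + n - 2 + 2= -2*n^2 - 4*n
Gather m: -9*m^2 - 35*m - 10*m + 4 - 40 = -9*m^2 - 45*m - 36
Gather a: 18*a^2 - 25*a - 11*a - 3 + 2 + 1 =18*a^2 - 36*a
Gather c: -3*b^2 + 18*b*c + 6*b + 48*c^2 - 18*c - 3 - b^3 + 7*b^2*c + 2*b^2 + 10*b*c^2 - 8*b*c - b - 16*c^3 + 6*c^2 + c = -b^3 - b^2 + 5*b - 16*c^3 + c^2*(10*b + 54) + c*(7*b^2 + 10*b - 17) - 3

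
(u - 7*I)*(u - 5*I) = u^2 - 12*I*u - 35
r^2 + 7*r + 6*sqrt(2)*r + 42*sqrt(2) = (r + 7)*(r + 6*sqrt(2))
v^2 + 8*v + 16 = (v + 4)^2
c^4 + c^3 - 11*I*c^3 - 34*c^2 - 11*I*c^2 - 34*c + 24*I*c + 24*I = (c + 1)*(c - 6*I)*(c - 4*I)*(c - I)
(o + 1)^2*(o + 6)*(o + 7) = o^4 + 15*o^3 + 69*o^2 + 97*o + 42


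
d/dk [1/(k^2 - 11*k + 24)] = (11 - 2*k)/(k^2 - 11*k + 24)^2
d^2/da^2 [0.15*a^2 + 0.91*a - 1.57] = 0.300000000000000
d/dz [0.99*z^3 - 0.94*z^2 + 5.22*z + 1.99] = 2.97*z^2 - 1.88*z + 5.22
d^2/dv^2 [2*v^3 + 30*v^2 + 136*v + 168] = 12*v + 60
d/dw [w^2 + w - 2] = 2*w + 1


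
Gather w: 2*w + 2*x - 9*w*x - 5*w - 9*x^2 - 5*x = w*(-9*x - 3) - 9*x^2 - 3*x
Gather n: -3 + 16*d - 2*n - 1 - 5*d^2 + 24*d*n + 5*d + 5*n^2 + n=-5*d^2 + 21*d + 5*n^2 + n*(24*d - 1) - 4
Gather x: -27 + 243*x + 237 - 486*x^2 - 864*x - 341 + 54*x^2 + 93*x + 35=-432*x^2 - 528*x - 96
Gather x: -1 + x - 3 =x - 4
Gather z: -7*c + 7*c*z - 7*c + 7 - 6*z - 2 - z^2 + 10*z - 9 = -14*c - z^2 + z*(7*c + 4) - 4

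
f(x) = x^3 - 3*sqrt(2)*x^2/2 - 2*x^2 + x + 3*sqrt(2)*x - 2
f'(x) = 3*x^2 - 3*sqrt(2)*x - 4*x + 1 + 3*sqrt(2)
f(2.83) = 2.49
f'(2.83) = 5.94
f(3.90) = 15.08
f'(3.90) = 18.73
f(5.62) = 74.80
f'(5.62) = 53.67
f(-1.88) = -33.07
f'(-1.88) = 31.34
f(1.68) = -0.08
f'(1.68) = -0.14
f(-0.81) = -9.48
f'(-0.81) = 13.89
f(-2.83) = -72.51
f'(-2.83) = 52.60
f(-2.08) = -39.73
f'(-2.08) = 35.37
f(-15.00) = -4382.94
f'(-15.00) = 803.88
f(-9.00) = -1112.01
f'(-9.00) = 322.43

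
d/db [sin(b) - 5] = cos(b)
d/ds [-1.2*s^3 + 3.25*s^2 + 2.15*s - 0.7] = -3.6*s^2 + 6.5*s + 2.15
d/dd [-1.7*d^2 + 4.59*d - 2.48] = 4.59 - 3.4*d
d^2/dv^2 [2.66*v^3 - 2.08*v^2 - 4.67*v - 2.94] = 15.96*v - 4.16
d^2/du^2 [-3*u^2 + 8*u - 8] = -6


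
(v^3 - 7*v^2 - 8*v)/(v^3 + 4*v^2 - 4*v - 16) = v*(v^2 - 7*v - 8)/(v^3 + 4*v^2 - 4*v - 16)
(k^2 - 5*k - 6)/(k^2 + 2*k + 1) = (k - 6)/(k + 1)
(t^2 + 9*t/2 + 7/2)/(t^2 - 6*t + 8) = (2*t^2 + 9*t + 7)/(2*(t^2 - 6*t + 8))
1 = 1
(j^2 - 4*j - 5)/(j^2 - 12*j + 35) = (j + 1)/(j - 7)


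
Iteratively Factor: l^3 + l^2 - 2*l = (l + 2)*(l^2 - l) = l*(l + 2)*(l - 1)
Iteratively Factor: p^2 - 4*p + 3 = (p - 3)*(p - 1)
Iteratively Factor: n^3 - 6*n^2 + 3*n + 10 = (n - 5)*(n^2 - n - 2) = (n - 5)*(n - 2)*(n + 1)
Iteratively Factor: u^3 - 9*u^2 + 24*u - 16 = (u - 4)*(u^2 - 5*u + 4) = (u - 4)^2*(u - 1)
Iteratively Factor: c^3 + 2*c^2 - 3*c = (c + 3)*(c^2 - c) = (c - 1)*(c + 3)*(c)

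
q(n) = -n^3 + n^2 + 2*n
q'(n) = -3*n^2 + 2*n + 2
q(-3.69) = 56.48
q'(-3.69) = -46.23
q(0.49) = 1.10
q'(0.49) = 2.26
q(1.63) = 1.59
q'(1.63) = -2.71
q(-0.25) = -0.42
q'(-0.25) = 1.31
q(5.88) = -156.96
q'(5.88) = -89.96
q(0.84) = 1.79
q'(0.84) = 1.56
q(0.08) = 0.17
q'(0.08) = 2.14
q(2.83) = -9.00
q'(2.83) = -16.37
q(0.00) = 0.00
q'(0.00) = 2.00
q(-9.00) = 792.00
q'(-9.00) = -259.00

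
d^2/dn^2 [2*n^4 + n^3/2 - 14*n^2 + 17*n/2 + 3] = 24*n^2 + 3*n - 28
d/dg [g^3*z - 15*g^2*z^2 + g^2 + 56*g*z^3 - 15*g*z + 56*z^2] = 3*g^2*z - 30*g*z^2 + 2*g + 56*z^3 - 15*z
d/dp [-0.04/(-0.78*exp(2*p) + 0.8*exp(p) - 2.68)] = (0.032 - 0.0624*exp(p))*exp(p)/(0.78*exp(2*p) - 0.8*exp(p) + 2.68)^2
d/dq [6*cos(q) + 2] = -6*sin(q)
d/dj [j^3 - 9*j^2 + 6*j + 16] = 3*j^2 - 18*j + 6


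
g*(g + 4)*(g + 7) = g^3 + 11*g^2 + 28*g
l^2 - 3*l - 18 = (l - 6)*(l + 3)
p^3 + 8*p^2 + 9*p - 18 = (p - 1)*(p + 3)*(p + 6)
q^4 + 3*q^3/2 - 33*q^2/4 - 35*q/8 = q*(q - 5/2)*(q + 1/2)*(q + 7/2)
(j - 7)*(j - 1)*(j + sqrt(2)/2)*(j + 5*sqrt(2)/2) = j^4 - 8*j^3 + 3*sqrt(2)*j^3 - 24*sqrt(2)*j^2 + 19*j^2/2 - 20*j + 21*sqrt(2)*j + 35/2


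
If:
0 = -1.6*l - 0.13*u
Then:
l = -0.08125*u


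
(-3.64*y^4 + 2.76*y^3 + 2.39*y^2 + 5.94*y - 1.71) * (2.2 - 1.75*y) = 6.37*y^5 - 12.838*y^4 + 1.8895*y^3 - 5.137*y^2 + 16.0605*y - 3.762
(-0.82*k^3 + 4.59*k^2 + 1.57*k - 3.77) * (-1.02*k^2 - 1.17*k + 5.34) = 0.8364*k^5 - 3.7224*k^4 - 11.3505*k^3 + 26.5191*k^2 + 12.7947*k - 20.1318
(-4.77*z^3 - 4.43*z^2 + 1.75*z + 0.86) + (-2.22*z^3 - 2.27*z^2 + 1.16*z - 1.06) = -6.99*z^3 - 6.7*z^2 + 2.91*z - 0.2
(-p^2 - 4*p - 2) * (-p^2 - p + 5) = p^4 + 5*p^3 + p^2 - 18*p - 10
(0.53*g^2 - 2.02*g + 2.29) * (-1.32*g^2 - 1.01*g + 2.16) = -0.6996*g^4 + 2.1311*g^3 + 0.1622*g^2 - 6.6761*g + 4.9464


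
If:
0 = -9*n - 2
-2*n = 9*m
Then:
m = 4/81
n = -2/9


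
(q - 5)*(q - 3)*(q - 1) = q^3 - 9*q^2 + 23*q - 15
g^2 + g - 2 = (g - 1)*(g + 2)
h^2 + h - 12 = (h - 3)*(h + 4)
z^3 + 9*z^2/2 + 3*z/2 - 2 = (z - 1/2)*(z + 1)*(z + 4)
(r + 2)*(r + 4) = r^2 + 6*r + 8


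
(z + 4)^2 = z^2 + 8*z + 16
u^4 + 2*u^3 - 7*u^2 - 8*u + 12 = (u - 2)*(u - 1)*(u + 2)*(u + 3)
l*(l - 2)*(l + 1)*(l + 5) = l^4 + 4*l^3 - 7*l^2 - 10*l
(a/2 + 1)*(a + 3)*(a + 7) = a^3/2 + 6*a^2 + 41*a/2 + 21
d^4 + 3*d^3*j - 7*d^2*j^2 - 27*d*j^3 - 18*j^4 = (d - 3*j)*(d + j)*(d + 2*j)*(d + 3*j)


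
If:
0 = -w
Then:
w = 0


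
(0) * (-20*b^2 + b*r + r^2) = 0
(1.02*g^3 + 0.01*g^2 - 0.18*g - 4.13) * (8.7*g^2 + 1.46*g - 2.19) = 8.874*g^5 + 1.5762*g^4 - 3.7852*g^3 - 36.2157*g^2 - 5.6356*g + 9.0447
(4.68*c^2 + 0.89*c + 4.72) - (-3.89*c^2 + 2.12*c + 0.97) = 8.57*c^2 - 1.23*c + 3.75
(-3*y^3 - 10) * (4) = -12*y^3 - 40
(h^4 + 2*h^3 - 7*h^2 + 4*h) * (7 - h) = -h^5 + 5*h^4 + 21*h^3 - 53*h^2 + 28*h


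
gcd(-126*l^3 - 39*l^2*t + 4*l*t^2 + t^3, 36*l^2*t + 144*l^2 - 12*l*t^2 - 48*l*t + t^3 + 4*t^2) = -6*l + t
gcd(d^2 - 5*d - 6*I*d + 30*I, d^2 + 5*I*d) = 1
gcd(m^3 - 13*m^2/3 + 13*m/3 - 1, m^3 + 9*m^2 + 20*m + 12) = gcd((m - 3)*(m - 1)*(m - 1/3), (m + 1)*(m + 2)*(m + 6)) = 1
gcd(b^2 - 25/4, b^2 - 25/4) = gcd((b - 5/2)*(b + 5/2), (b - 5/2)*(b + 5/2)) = b^2 - 25/4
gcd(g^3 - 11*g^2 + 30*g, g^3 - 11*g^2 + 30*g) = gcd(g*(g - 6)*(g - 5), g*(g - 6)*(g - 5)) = g^3 - 11*g^2 + 30*g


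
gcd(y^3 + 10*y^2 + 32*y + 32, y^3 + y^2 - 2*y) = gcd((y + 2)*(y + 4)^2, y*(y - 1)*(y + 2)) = y + 2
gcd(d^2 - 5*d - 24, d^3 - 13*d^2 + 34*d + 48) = d - 8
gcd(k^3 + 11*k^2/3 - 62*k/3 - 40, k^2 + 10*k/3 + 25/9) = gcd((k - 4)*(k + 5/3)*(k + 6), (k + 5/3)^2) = k + 5/3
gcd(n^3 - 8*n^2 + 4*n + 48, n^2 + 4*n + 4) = n + 2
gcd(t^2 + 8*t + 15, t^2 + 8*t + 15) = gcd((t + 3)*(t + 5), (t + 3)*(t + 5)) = t^2 + 8*t + 15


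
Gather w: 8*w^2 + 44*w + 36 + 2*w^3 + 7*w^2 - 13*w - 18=2*w^3 + 15*w^2 + 31*w + 18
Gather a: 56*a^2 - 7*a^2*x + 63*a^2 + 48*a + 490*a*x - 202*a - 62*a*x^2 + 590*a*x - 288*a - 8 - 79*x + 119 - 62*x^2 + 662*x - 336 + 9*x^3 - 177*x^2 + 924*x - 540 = a^2*(119 - 7*x) + a*(-62*x^2 + 1080*x - 442) + 9*x^3 - 239*x^2 + 1507*x - 765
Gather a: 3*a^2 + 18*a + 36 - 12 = 3*a^2 + 18*a + 24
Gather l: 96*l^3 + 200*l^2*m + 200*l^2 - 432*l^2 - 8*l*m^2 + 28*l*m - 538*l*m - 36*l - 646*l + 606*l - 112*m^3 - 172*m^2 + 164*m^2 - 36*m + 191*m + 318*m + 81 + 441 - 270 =96*l^3 + l^2*(200*m - 232) + l*(-8*m^2 - 510*m - 76) - 112*m^3 - 8*m^2 + 473*m + 252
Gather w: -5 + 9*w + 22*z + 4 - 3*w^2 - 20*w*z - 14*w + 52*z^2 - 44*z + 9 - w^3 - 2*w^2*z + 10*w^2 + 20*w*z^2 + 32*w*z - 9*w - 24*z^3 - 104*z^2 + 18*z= -w^3 + w^2*(7 - 2*z) + w*(20*z^2 + 12*z - 14) - 24*z^3 - 52*z^2 - 4*z + 8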